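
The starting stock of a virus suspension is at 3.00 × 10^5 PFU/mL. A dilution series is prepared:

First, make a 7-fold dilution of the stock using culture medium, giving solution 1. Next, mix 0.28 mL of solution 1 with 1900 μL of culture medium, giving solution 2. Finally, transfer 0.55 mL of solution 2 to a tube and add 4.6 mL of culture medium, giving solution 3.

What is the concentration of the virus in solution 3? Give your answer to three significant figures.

588 PFU/mL

Step 1: 7-fold → factor 7
Step 2: 0.28 mL + 1900 μL = 2.18 mL total → factor 2.18/0.28 = 7.7857
Step 3: 0.55 mL + 4.6 mL = 5.15 mL total → factor 5.15/0.55 = 9.3636
Overall dilution factor = 7 × 7.7857 × 9.3636 = 510.32
Final = 3.00 × 10^5 PFU/mL / 510.32 = 588 PFU/mL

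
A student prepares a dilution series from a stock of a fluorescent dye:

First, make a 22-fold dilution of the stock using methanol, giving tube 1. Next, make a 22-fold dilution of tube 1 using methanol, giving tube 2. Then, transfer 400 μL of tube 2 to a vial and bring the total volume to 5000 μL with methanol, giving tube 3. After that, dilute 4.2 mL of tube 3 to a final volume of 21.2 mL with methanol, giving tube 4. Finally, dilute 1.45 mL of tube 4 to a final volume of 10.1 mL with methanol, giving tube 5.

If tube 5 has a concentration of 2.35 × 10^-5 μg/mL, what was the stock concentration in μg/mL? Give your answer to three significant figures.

5.00 μg/mL

Step 1: 22-fold → factor 22
Step 2: 22-fold → factor 22
Step 3: 400 μL brought to 5000 μL → factor 5000/400 = 12.5
Step 4: 4.2 mL brought to 21.2 mL → factor 21.2/4.2 = 5.0476
Step 5: 1.45 mL brought to 10.1 mL → factor 10.1/1.45 = 6.9655
Overall dilution factor = 22 × 22 × 12.5 × 5.0476 × 6.9655 = 2.1271 × 10^5
Stock = 2.35 × 10^-5 μg/mL × 2.1271 × 10^5 = 5.00 μg/mL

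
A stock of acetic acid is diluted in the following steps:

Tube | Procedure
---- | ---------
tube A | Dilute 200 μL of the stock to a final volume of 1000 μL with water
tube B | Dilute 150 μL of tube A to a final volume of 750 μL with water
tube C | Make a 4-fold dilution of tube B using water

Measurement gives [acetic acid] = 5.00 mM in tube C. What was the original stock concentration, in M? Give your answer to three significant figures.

0.500 M

Step 1: 200 μL brought to 1000 μL → factor 1000/200 = 5
Step 2: 150 μL brought to 750 μL → factor 750/150 = 5
Step 3: 4-fold → factor 4
Overall dilution factor = 5 × 5 × 4 = 100
Stock = 5.00 mM × 100 = 500.0 mM = 0.500 M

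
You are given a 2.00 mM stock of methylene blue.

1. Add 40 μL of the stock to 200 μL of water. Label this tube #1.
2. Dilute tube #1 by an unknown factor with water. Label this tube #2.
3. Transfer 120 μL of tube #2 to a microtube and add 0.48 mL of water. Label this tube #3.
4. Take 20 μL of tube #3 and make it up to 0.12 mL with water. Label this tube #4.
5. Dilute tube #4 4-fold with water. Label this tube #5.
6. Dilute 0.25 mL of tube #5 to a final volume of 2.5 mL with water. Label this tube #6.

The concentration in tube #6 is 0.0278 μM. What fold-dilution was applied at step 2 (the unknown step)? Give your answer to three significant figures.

9.99-fold

Step 1: 40 μL + 200 μL = 240 μL total → factor 240/40 = 6
Step 2: unknown factor x
Step 3: 120 μL + 0.48 mL = 600 μL total → factor 600/120 = 5
Step 4: 20 μL brought to 0.12 mL → factor 120/20 = 6
Step 5: 4-fold → factor 4
Step 6: 0.25 mL brought to 2.5 mL → factor 2.5/0.25 = 10
Product of known-step factors = 7200
Overall factor = 2.00 mM / (0.0278 μM) = 71942
x = 71942 / 7200 = 9.99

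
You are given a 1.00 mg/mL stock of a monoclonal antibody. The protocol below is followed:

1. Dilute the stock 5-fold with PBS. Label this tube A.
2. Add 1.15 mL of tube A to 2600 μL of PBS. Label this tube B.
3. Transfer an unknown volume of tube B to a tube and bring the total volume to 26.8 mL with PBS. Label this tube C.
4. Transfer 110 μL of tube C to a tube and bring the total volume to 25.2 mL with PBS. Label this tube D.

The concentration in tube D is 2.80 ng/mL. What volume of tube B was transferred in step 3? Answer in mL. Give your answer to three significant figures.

Step 1: 5-fold → factor 5
Step 2: 1.15 mL + 2600 μL = 3.75 mL total → factor 3.75/1.15 = 3.2609
Step 3: v brought to 26.8 mL → factor = 26.8 mL/v
Step 4: 110 μL brought to 25.2 mL → factor 25200/110 = 229.09
Product of known-step factors = 3735.2
Overall factor = 1.00 mg/mL / (2.80 ng/mL) = 3.5714 × 10^5
Step-3 factor = 3.5714 × 10^5 / 3735.2 = 95.616
v = 26.8 mL / 95.616 = 0.280 mL

0.280 mL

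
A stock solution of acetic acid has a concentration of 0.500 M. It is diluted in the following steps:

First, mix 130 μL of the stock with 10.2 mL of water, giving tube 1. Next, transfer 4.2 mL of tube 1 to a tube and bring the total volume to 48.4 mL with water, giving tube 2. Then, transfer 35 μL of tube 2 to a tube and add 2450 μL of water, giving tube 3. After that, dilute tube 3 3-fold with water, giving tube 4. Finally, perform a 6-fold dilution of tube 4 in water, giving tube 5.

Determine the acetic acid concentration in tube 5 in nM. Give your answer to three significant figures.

427 nM

Step 1: 130 μL + 10.2 mL = 10330 μL total → factor 10330/130 = 79.462
Step 2: 4.2 mL brought to 48.4 mL → factor 48.4/4.2 = 11.524
Step 3: 35 μL + 2450 μL = 2485 μL total → factor 2485/35 = 71
Step 4: 3-fold → factor 3
Step 5: 6-fold → factor 6
Overall dilution factor = 79.462 × 11.524 × 71 × 3 × 6 = 1.1703 × 10^6
Final = 0.500 M / 1.1703 × 10^6 = 4.273 × 10^-7 M = 427 nM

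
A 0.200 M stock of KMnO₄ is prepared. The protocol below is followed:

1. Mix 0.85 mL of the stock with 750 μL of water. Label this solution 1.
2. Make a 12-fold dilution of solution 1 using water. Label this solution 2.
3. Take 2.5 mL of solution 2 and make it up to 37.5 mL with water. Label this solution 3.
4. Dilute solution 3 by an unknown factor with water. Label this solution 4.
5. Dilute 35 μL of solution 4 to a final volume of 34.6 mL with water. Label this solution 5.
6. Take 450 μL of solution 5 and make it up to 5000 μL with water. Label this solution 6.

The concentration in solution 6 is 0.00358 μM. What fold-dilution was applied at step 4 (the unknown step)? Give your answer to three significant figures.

15.0-fold

Step 1: 0.85 mL + 750 μL = 1.6 mL total → factor 1.6/0.85 = 1.8824
Step 2: 12-fold → factor 12
Step 3: 2.5 mL brought to 37.5 mL → factor 37.5/2.5 = 15
Step 4: unknown factor x
Step 5: 35 μL brought to 34.6 mL → factor 34600/35 = 988.57
Step 6: 450 μL brought to 5000 μL → factor 5000/450 = 11.111
Product of known-step factors = 3.7217 × 10^6
Overall factor = 0.200 M / (0.00358 μM) = 5.5866 × 10^7
x = 5.5866 × 10^7 / 3.7217 × 10^6 = 15.0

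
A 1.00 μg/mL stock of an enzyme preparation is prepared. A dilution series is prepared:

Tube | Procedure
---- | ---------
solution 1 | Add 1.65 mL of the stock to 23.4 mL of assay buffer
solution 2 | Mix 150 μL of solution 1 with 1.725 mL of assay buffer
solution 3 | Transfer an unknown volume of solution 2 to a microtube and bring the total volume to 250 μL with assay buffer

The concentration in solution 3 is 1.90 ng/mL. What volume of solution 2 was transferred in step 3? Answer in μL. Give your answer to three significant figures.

90.1 μL

Step 1: 1.65 mL + 23.4 mL = 25.05 mL total → factor 25.05/1.65 = 15.182
Step 2: 150 μL + 1.725 mL = 1875 μL total → factor 1875/150 = 12.5
Step 3: v brought to 250 μL → factor = 250 μL/v
Product of known-step factors = 189.77
Overall factor = 1.00 μg/mL / (1.90 ng/mL) = 526.32
Step-3 factor = 526.32 / 189.77 = 2.7734
v = 250 μL / 2.7734 = 90.1 μL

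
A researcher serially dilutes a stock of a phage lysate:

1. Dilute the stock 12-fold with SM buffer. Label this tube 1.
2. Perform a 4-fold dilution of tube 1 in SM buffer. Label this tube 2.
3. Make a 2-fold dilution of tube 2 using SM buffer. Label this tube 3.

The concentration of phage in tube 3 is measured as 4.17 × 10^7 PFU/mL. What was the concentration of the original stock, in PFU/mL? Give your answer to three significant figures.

Step 1: 12-fold → factor 12
Step 2: 4-fold → factor 4
Step 3: 2-fold → factor 2
Overall dilution factor = 12 × 4 × 2 = 96
Stock = 4.17 × 10^7 PFU/mL × 96 = 4.00 × 10^9 PFU/mL

4.00 × 10^9 PFU/mL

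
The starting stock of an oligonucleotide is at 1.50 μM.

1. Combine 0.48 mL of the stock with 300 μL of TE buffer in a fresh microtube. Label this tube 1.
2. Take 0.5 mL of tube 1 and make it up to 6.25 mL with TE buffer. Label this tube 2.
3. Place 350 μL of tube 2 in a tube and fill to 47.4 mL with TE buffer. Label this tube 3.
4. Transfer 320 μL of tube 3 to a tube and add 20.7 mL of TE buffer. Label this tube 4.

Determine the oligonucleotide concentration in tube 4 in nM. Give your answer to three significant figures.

Step 1: 0.48 mL + 300 μL = 0.78 mL total → factor 0.78/0.48 = 1.625
Step 2: 0.5 mL brought to 6.25 mL → factor 6.25/0.5 = 12.5
Step 3: 350 μL brought to 47.4 mL → factor 47400/350 = 135.43
Step 4: 320 μL + 20.7 mL = 21020 μL total → factor 21020/320 = 65.688
Overall dilution factor = 1.625 × 12.5 × 135.43 × 65.688 = 1.807 × 10^5
Final = 1.50 μM / 1.807 × 10^5 = 8.301 × 10^-6 μM = 0.00830 nM

0.00830 nM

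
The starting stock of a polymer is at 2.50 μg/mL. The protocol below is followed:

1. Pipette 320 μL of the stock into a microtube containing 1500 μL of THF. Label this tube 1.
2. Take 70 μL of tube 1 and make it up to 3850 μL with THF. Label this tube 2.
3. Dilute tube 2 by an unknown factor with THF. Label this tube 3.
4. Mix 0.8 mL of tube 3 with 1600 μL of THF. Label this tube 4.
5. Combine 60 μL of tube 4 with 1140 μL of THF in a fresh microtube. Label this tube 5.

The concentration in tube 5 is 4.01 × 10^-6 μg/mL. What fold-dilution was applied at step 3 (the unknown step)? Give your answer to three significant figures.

33.2-fold

Step 1: 320 μL + 1500 μL = 1820 μL total → factor 1820/320 = 5.6875
Step 2: 70 μL brought to 3850 μL → factor 3850/70 = 55
Step 3: unknown factor x
Step 4: 0.8 mL + 1600 μL = 2.4 mL total → factor 2.4/0.8 = 3
Step 5: 60 μL + 1140 μL = 1200 μL total → factor 1200/60 = 20
Product of known-step factors = 18769
Overall factor = 2.50 μg/mL / (4.01 × 10^-6 μg/mL) = 6.2344 × 10^5
x = 6.2344 × 10^5 / 18769 = 33.2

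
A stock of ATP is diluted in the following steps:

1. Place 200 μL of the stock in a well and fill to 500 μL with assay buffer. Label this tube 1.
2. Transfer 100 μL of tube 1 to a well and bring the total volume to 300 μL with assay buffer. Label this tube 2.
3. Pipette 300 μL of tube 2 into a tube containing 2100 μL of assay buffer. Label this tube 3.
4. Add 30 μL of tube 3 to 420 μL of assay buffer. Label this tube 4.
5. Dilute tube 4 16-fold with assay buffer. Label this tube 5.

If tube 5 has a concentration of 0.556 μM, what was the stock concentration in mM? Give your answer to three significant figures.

8.01 mM

Step 1: 200 μL brought to 500 μL → factor 500/200 = 2.5
Step 2: 100 μL brought to 300 μL → factor 300/100 = 3
Step 3: 300 μL + 2100 μL = 2400 μL total → factor 2400/300 = 8
Step 4: 30 μL + 420 μL = 450 μL total → factor 450/30 = 15
Step 5: 16-fold → factor 16
Overall dilution factor = 2.5 × 3 × 8 × 15 × 16 = 14400
Stock = 0.556 μM × 14400 = 8006 μM = 8.01 mM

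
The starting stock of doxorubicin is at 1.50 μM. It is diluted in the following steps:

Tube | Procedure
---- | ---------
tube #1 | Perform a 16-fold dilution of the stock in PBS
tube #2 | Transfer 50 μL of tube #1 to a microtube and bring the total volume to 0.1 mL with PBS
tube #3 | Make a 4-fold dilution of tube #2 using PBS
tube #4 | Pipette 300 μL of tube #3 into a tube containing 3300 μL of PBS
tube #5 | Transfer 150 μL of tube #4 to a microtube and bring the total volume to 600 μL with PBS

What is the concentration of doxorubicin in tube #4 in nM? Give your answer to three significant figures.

0.977 nM

Step 1: 16-fold → factor 16
Step 2: 50 μL brought to 0.1 mL → factor 100/50 = 2
Step 3: 4-fold → factor 4
Step 4: 300 μL + 3300 μL = 3600 μL total → factor 3600/300 = 12
Dilution factor through tube #4 = 16 × 2 × 4 × 12 = 1536
[tube #4] = 1.50 μM / 1536 = 0.0009766 μM = 0.977 nM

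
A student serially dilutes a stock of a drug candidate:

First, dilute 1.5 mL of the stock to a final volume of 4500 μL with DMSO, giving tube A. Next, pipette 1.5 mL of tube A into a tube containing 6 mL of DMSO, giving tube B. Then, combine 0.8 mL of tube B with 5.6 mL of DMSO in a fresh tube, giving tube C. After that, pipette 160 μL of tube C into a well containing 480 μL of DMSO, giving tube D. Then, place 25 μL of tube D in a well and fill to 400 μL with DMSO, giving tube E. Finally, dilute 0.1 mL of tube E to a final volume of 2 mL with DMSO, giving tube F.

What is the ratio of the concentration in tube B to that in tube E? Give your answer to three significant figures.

512

Step 1: 1.5 mL brought to 4500 μL → factor 4.5/1.5 = 3
Step 2: 1.5 mL + 6 mL = 7.5 mL total → factor 7.5/1.5 = 5
Step 3: 0.8 mL + 5.6 mL = 6.4 mL total → factor 6.4/0.8 = 8
Step 4: 160 μL + 480 μL = 640 μL total → factor 640/160 = 4
Step 5: 25 μL brought to 400 μL → factor 400/25 = 16
Dilution factor to tube B = 15; to tube E = 7680
[tube B]/[tube E] = (factor to tube E)/(factor to tube B) = 7680/15 = 512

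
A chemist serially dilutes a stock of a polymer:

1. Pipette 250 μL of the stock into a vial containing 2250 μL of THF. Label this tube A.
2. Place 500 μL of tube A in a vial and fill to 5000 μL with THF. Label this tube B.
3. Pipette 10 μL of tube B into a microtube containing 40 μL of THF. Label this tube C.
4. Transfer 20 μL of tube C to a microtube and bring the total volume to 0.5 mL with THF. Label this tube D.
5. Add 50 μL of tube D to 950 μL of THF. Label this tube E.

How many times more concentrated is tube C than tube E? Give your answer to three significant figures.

Step 1: 250 μL + 2250 μL = 2500 μL total → factor 2500/250 = 10
Step 2: 500 μL brought to 5000 μL → factor 5000/500 = 10
Step 3: 10 μL + 40 μL = 50 μL total → factor 50/10 = 5
Step 4: 20 μL brought to 0.5 mL → factor 500/20 = 25
Step 5: 50 μL + 950 μL = 1000 μL total → factor 1000/50 = 20
Dilution factor to tube C = 500; to tube E = 2.5 × 10^5
[tube C]/[tube E] = (factor to tube E)/(factor to tube C) = 2.5 × 10^5/500 = 500

500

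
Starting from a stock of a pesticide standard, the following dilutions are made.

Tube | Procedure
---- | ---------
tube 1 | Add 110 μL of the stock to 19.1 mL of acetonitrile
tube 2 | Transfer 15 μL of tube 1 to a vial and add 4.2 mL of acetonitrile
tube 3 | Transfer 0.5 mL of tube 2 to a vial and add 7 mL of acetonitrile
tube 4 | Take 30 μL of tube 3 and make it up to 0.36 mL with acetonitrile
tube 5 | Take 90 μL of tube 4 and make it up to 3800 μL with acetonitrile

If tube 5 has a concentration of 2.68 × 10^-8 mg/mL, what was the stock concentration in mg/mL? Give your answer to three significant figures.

10.0 mg/mL

Step 1: 110 μL + 19.1 mL = 19210 μL total → factor 19210/110 = 174.64
Step 2: 15 μL + 4.2 mL = 4215 μL total → factor 4215/15 = 281
Step 3: 0.5 mL + 7 mL = 7.5 mL total → factor 7.5/0.5 = 15
Step 4: 30 μL brought to 0.36 mL → factor 360/30 = 12
Step 5: 90 μL brought to 3800 μL → factor 3800/90 = 42.222
Overall dilution factor = 174.64 × 281 × 15 × 12 × 42.222 = 3.7295 × 10^8
Stock = 2.68 × 10^-8 mg/mL × 3.7295 × 10^8 = 10.0 mg/mL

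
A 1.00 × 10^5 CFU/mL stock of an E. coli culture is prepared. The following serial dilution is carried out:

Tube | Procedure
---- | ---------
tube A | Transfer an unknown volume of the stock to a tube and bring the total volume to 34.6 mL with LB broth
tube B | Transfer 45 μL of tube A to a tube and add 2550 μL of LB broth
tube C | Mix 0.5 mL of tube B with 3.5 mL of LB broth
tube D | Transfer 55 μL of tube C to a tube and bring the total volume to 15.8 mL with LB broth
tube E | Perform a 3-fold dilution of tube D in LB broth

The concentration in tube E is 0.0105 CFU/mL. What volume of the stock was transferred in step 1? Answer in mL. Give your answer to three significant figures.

1.44 mL

Step 1: v brought to 34.6 mL → factor = 34.6 mL/v
Step 2: 45 μL + 2550 μL = 2595 μL total → factor 2595/45 = 57.667
Step 3: 0.5 mL + 3.5 mL = 4 mL total → factor 4/0.5 = 8
Step 4: 55 μL brought to 15.8 mL → factor 15800/55 = 287.27
Step 5: 3-fold → factor 3
Product of known-step factors = 3.9759 × 10^5
Overall factor = 1.00 × 10^5 CFU/mL / (0.0105 CFU/mL) = 9.5238 × 10^6
Step-1 factor = 9.5238 × 10^6 / 3.9759 × 10^5 = 23.954
v = 34.6 mL / 23.954 = 1.44 mL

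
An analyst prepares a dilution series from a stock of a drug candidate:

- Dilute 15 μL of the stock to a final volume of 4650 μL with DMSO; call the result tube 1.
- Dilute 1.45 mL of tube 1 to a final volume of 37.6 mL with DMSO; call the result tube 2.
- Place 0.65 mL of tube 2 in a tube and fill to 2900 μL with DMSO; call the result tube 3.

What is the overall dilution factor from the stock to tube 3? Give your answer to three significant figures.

Step 1: 15 μL brought to 4650 μL → factor 4650/15 = 310
Step 2: 1.45 mL brought to 37.6 mL → factor 37.6/1.45 = 25.931
Step 3: 0.65 mL brought to 2900 μL → factor 2.9/0.65 = 4.4615
Overall dilution factor = 310 × 25.931 × 4.4615 = 35865

3.59 × 10^4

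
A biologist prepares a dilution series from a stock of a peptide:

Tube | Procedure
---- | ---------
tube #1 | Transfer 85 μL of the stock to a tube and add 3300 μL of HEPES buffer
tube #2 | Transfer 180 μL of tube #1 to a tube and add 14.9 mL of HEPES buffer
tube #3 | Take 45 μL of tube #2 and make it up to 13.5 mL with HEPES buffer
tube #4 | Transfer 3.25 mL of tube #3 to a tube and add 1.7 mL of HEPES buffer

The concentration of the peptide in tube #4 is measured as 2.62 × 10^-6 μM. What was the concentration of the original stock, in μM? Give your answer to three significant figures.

Step 1: 85 μL + 3300 μL = 3385 μL total → factor 3385/85 = 39.824
Step 2: 180 μL + 14.9 mL = 15080 μL total → factor 15080/180 = 83.778
Step 3: 45 μL brought to 13.5 mL → factor 13500/45 = 300
Step 4: 3.25 mL + 1.7 mL = 4.95 mL total → factor 4.95/3.25 = 1.5231
Overall dilution factor = 39.824 × 83.778 × 300 × 1.5231 = 1.5244 × 10^6
Stock = 2.62 × 10^-6 μM × 1.5244 × 10^6 = 3.99 μM

3.99 μM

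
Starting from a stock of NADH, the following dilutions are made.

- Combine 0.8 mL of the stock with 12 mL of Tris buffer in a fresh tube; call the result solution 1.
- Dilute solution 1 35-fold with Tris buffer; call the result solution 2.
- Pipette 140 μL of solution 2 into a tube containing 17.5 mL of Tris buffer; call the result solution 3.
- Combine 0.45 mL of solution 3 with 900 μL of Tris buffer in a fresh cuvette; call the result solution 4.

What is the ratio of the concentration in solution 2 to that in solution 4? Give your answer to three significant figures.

378

Step 1: 0.8 mL + 12 mL = 12.8 mL total → factor 12.8/0.8 = 16
Step 2: 35-fold → factor 35
Step 3: 140 μL + 17.5 mL = 17640 μL total → factor 17640/140 = 126
Step 4: 0.45 mL + 900 μL = 1.35 mL total → factor 1.35/0.45 = 3
Dilution factor to solution 2 = 560; to solution 4 = 2.1168 × 10^5
[solution 2]/[solution 4] = (factor to solution 4)/(factor to solution 2) = 2.1168 × 10^5/560 = 378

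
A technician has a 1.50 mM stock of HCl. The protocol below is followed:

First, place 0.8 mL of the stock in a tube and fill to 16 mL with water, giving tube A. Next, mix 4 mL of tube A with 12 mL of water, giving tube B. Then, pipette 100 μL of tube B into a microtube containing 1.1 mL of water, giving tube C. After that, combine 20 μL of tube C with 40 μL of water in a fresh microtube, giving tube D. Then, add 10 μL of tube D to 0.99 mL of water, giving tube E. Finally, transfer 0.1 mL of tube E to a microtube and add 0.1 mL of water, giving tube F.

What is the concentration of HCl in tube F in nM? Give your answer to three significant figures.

Step 1: 0.8 mL brought to 16 mL → factor 16/0.8 = 20
Step 2: 4 mL + 12 mL = 16 mL total → factor 16/4 = 4
Step 3: 100 μL + 1.1 mL = 1200 μL total → factor 1200/100 = 12
Step 4: 20 μL + 40 μL = 60 μL total → factor 60/20 = 3
Step 5: 10 μL + 0.99 mL = 1000 μL total → factor 1000/10 = 100
Step 6: 0.1 mL + 0.1 mL = 0.2 mL total → factor 0.2/0.1 = 2
Overall dilution factor = 20 × 4 × 12 × 3 × 100 × 2 = 5.76 × 10^5
Final = 1.50 mM / 5.76 × 10^5 = 2.604 × 10^-6 mM = 2.60 nM

2.60 nM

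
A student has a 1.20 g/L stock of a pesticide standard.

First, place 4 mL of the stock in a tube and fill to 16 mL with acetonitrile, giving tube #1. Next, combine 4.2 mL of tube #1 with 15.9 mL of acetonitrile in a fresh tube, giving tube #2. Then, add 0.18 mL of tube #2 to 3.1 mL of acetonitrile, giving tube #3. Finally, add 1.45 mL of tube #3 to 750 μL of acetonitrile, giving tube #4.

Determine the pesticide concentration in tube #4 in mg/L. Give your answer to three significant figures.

Step 1: 4 mL brought to 16 mL → factor 16/4 = 4
Step 2: 4.2 mL + 15.9 mL = 20.1 mL total → factor 20.1/4.2 = 4.7857
Step 3: 0.18 mL + 3.1 mL = 3.28 mL total → factor 3.28/0.18 = 18.222
Step 4: 1.45 mL + 750 μL = 2.2 mL total → factor 2.2/1.45 = 1.5172
Overall dilution factor = 4 × 4.7857 × 18.222 × 1.5172 = 529.25
Final = 1.20 g/L / 529.25 = 0.002267 g/L = 2.27 mg/L

2.27 mg/L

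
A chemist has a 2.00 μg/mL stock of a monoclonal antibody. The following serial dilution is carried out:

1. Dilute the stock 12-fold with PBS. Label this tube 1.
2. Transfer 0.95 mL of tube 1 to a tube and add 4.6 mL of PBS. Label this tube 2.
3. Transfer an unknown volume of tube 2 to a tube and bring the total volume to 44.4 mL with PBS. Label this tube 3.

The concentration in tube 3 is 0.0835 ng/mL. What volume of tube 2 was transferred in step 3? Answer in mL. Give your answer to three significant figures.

0.130 mL

Step 1: 12-fold → factor 12
Step 2: 0.95 mL + 4.6 mL = 5.55 mL total → factor 5.55/0.95 = 5.8421
Step 3: v brought to 44.4 mL → factor = 44.4 mL/v
Product of known-step factors = 70.105
Overall factor = 2.00 μg/mL / (0.0835 ng/mL) = 23952
Step-3 factor = 23952 / 70.105 = 341.66
v = 44.4 mL / 341.66 = 0.130 mL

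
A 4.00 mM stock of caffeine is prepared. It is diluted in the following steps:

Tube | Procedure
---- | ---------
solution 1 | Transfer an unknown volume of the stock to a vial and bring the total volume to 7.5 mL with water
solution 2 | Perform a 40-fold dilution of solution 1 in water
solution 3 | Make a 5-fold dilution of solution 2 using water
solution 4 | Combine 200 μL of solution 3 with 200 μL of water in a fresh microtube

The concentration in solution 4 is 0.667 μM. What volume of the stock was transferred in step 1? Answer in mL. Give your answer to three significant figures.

0.500 mL

Step 1: v brought to 7.5 mL → factor = 7.5 mL/v
Step 2: 40-fold → factor 40
Step 3: 5-fold → factor 5
Step 4: 200 μL + 200 μL = 400 μL total → factor 400/200 = 2
Product of known-step factors = 400
Overall factor = 4.00 mM / (0.667 μM) = 5997
Step-1 factor = 5997 / 400 = 14.993
v = 7.5 mL / 14.993 = 0.500 mL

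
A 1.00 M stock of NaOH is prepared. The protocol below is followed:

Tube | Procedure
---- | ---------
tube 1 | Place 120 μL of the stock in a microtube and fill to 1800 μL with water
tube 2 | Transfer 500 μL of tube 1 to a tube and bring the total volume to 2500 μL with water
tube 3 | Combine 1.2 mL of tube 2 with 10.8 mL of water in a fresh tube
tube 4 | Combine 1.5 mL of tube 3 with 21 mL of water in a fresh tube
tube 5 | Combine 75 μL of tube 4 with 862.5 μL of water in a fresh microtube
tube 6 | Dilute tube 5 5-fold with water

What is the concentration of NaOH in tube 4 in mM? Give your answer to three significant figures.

Step 1: 120 μL brought to 1800 μL → factor 1800/120 = 15
Step 2: 500 μL brought to 2500 μL → factor 2500/500 = 5
Step 3: 1.2 mL + 10.8 mL = 12 mL total → factor 12/1.2 = 10
Step 4: 1.5 mL + 21 mL = 22.5 mL total → factor 22.5/1.5 = 15
Dilution factor through tube 4 = 15 × 5 × 10 × 15 = 11250
[tube 4] = 1.00 M / 11250 = 8.889 × 10^-5 M = 0.0889 mM

0.0889 mM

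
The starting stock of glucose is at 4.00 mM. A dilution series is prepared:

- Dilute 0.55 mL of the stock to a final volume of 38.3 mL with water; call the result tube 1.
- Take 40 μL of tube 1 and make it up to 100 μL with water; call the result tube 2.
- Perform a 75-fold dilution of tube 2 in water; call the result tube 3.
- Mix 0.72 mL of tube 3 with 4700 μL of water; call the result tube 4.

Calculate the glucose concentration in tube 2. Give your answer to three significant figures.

0.0230 mM

Step 1: 0.55 mL brought to 38.3 mL → factor 38.3/0.55 = 69.636
Step 2: 40 μL brought to 100 μL → factor 100/40 = 2.5
Dilution factor through tube 2 = 69.636 × 2.5 = 174.09
[tube 2] = 4.00 mM / 174.09 = 0.0230 mM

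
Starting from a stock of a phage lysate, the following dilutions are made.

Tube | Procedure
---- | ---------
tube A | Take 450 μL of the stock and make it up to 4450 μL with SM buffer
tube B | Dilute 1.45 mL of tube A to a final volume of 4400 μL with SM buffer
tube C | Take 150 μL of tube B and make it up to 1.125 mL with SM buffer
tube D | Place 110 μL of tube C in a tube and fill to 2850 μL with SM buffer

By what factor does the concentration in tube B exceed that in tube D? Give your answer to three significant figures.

Step 1: 450 μL brought to 4450 μL → factor 4450/450 = 9.8889
Step 2: 1.45 mL brought to 4400 μL → factor 4.4/1.45 = 3.0345
Step 3: 150 μL brought to 1.125 mL → factor 1125/150 = 7.5
Step 4: 110 μL brought to 2850 μL → factor 2850/110 = 25.909
Dilution factor to tube B = 30.008; to tube D = 5831
[tube B]/[tube D] = (factor to tube D)/(factor to tube B) = 5831/30.008 = 194

194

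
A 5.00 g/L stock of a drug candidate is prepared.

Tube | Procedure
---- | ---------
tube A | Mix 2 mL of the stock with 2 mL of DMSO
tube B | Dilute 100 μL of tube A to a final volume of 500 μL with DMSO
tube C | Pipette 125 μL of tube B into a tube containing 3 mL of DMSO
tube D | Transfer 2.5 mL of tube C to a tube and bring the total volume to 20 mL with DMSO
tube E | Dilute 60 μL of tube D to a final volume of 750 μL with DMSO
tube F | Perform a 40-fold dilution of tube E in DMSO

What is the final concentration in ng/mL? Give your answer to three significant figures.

Step 1: 2 mL + 2 mL = 4 mL total → factor 4/2 = 2
Step 2: 100 μL brought to 500 μL → factor 500/100 = 5
Step 3: 125 μL + 3 mL = 3125 μL total → factor 3125/125 = 25
Step 4: 2.5 mL brought to 20 mL → factor 20/2.5 = 8
Step 5: 60 μL brought to 750 μL → factor 750/60 = 12.5
Step 6: 40-fold → factor 40
Overall dilution factor = 2 × 5 × 25 × 8 × 12.5 × 40 = 1 × 10^6
Final = 5.00 g/L / 1 × 10^6 = 5.000 × 10^-6 g/L = 5.00 ng/mL

5.00 ng/mL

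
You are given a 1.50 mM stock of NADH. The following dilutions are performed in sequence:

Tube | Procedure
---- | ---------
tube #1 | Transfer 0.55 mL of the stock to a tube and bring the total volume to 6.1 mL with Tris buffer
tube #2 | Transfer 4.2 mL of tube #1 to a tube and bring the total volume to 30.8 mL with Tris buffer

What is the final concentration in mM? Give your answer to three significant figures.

0.0184 mM

Step 1: 0.55 mL brought to 6.1 mL → factor 6.1/0.55 = 11.091
Step 2: 4.2 mL brought to 30.8 mL → factor 30.8/4.2 = 7.3333
Overall dilution factor = 11.091 × 7.3333 = 81.333
Final = 1.50 mM / 81.333 = 0.0184 mM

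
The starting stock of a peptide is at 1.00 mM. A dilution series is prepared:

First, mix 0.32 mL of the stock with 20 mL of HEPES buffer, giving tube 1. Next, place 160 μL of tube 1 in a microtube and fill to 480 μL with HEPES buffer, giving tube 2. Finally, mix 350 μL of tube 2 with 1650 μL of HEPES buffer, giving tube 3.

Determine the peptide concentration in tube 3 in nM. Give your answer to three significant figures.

Step 1: 0.32 mL + 20 mL = 20.32 mL total → factor 20.32/0.32 = 63.5
Step 2: 160 μL brought to 480 μL → factor 480/160 = 3
Step 3: 350 μL + 1650 μL = 2000 μL total → factor 2000/350 = 5.7143
Overall dilution factor = 63.5 × 3 × 5.7143 = 1088.6
Final = 1.00 mM / 1088.6 = 0.0009186 mM = 919 nM

919 nM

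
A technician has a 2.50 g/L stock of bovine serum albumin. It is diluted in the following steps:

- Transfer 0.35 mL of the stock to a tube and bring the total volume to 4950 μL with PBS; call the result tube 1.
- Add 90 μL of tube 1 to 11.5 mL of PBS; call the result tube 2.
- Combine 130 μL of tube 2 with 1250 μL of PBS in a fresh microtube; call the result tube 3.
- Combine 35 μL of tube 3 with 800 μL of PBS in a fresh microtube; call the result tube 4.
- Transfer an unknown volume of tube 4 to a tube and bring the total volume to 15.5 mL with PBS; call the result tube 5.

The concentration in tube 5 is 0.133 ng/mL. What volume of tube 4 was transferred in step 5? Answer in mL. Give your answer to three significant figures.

0.380 mL

Step 1: 0.35 mL brought to 4950 μL → factor 4.95/0.35 = 14.143
Step 2: 90 μL + 11.5 mL = 11590 μL total → factor 11590/90 = 128.78
Step 3: 130 μL + 1250 μL = 1380 μL total → factor 1380/130 = 10.615
Step 4: 35 μL + 800 μL = 835 μL total → factor 835/35 = 23.857
Step 5: v brought to 15.5 mL → factor = 15.5 mL/v
Product of known-step factors = 4.6125 × 10^5
Overall factor = 2.50 g/L / (0.133 ng/mL) = 1.8797 × 10^7
Step-5 factor = 1.8797 × 10^7 / 4.6125 × 10^5 = 40.753
v = 15.5 mL / 40.753 = 0.380 mL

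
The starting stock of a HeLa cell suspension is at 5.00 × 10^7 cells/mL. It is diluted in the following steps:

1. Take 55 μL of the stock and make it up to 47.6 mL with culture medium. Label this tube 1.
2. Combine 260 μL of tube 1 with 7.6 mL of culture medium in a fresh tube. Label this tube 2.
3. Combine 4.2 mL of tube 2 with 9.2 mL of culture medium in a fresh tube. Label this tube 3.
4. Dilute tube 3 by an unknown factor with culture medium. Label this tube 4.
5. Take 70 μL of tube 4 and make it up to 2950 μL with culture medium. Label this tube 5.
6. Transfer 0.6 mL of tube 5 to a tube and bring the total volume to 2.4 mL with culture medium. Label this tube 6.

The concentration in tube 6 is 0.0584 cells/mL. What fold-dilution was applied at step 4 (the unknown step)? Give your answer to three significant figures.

Step 1: 55 μL brought to 47.6 mL → factor 47600/55 = 865.45
Step 2: 260 μL + 7.6 mL = 7860 μL total → factor 7860/260 = 30.231
Step 3: 4.2 mL + 9.2 mL = 13.4 mL total → factor 13.4/4.2 = 3.1905
Step 4: unknown factor x
Step 5: 70 μL brought to 2950 μL → factor 2950/70 = 42.143
Step 6: 0.6 mL brought to 2.4 mL → factor 2.4/0.6 = 4
Product of known-step factors = 1.4071 × 10^7
Overall factor = 5.00 × 10^7 cells/mL / (0.0584 cells/mL) = 8.5616 × 10^8
x = 8.5616 × 10^8 / 1.4071 × 10^7 = 60.8

60.8-fold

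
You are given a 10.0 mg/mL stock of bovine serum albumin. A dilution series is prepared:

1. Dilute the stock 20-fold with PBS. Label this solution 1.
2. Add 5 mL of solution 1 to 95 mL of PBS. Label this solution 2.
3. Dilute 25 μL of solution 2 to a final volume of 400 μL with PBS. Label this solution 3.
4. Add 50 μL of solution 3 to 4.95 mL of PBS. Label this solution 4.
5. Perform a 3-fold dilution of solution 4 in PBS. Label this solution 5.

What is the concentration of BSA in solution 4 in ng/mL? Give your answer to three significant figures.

Step 1: 20-fold → factor 20
Step 2: 5 mL + 95 mL = 100 mL total → factor 100/5 = 20
Step 3: 25 μL brought to 400 μL → factor 400/25 = 16
Step 4: 50 μL + 4.95 mL = 5000 μL total → factor 5000/50 = 100
Dilution factor through solution 4 = 20 × 20 × 16 × 100 = 6.4 × 10^5
[solution 4] = 10.0 mg/mL / 6.4 × 10^5 = 1.563 × 10^-5 mg/mL = 15.6 ng/mL

15.6 ng/mL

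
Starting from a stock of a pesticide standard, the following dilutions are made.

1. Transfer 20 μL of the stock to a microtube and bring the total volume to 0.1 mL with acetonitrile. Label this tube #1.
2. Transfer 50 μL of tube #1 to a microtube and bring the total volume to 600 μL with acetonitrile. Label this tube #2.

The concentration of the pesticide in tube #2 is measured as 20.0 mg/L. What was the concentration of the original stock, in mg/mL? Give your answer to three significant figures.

Step 1: 20 μL brought to 0.1 mL → factor 100/20 = 5
Step 2: 50 μL brought to 600 μL → factor 600/50 = 12
Overall dilution factor = 5 × 12 = 60
Stock = 20.0 mg/L × 60 = 1200 mg/L = 1.20 mg/mL

1.20 mg/mL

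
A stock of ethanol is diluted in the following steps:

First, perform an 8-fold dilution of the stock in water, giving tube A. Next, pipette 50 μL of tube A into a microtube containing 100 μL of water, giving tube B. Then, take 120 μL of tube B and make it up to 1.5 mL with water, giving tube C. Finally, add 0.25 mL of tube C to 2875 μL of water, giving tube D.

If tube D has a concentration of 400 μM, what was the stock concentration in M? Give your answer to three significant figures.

1.50 M

Step 1: 8-fold → factor 8
Step 2: 50 μL + 100 μL = 150 μL total → factor 150/50 = 3
Step 3: 120 μL brought to 1.5 mL → factor 1500/120 = 12.5
Step 4: 0.25 mL + 2875 μL = 3.125 mL total → factor 3.125/0.25 = 12.5
Overall dilution factor = 8 × 3 × 12.5 × 12.5 = 3750
Stock = 400 μM × 3750 = 1.500 × 10^6 μM = 1.50 M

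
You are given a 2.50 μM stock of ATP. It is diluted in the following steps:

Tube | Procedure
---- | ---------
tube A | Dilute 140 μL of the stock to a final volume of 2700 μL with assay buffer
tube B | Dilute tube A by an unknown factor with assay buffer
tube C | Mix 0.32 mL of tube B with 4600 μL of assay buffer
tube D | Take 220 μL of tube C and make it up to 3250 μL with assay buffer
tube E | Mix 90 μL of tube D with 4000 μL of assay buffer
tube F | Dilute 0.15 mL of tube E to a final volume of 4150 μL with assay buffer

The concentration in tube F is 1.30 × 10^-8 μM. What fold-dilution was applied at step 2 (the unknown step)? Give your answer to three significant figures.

Step 1: 140 μL brought to 2700 μL → factor 2700/140 = 19.286
Step 2: unknown factor x
Step 3: 0.32 mL + 4600 μL = 4.92 mL total → factor 4.92/0.32 = 15.375
Step 4: 220 μL brought to 3250 μL → factor 3250/220 = 14.773
Step 5: 90 μL + 4000 μL = 4090 μL total → factor 4090/90 = 45.444
Step 6: 0.15 mL brought to 4150 μL → factor 4.15/0.15 = 27.667
Product of known-step factors = 5.5074 × 10^6
Overall factor = 2.50 μM / (1.30 × 10^-8 μM) = 1.9231 × 10^8
x = 1.9231 × 10^8 / 5.5074 × 10^6 = 34.9

34.9-fold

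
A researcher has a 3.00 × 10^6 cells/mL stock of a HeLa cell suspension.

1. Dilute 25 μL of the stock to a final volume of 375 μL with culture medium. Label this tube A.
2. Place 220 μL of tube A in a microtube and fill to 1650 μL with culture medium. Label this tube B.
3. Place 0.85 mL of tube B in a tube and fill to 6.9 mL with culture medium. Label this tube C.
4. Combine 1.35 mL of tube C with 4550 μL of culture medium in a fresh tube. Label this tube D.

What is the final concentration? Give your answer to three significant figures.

752 cells/mL

Step 1: 25 μL brought to 375 μL → factor 375/25 = 15
Step 2: 220 μL brought to 1650 μL → factor 1650/220 = 7.5
Step 3: 0.85 mL brought to 6.9 mL → factor 6.9/0.85 = 8.1176
Step 4: 1.35 mL + 4550 μL = 5.9 mL total → factor 5.9/1.35 = 4.3704
Overall dilution factor = 15 × 7.5 × 8.1176 × 4.3704 = 3991.2
Final = 3.00 × 10^6 cells/mL / 3991.2 = 752 cells/mL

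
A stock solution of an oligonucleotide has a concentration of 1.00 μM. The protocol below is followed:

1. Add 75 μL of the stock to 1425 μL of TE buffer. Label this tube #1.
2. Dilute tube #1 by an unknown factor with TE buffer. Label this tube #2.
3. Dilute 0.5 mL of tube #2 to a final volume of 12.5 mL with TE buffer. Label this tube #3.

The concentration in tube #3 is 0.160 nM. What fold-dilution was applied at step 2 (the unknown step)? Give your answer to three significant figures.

Step 1: 75 μL + 1425 μL = 1500 μL total → factor 1500/75 = 20
Step 2: unknown factor x
Step 3: 0.5 mL brought to 12.5 mL → factor 12.5/0.5 = 25
Product of known-step factors = 500
Overall factor = 1.00 μM / (0.160 nM) = 6250
x = 6250 / 500 = 12.5

12.5-fold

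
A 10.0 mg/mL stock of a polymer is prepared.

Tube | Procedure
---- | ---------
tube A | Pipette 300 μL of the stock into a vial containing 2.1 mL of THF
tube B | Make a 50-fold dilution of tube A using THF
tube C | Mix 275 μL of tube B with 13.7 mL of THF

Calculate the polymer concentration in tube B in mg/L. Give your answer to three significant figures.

25.0 mg/L

Step 1: 300 μL + 2.1 mL = 2400 μL total → factor 2400/300 = 8
Step 2: 50-fold → factor 50
Dilution factor through tube B = 8 × 50 = 400
[tube B] = 10.0 mg/mL / 400 = 0.02500 mg/mL = 25.0 mg/L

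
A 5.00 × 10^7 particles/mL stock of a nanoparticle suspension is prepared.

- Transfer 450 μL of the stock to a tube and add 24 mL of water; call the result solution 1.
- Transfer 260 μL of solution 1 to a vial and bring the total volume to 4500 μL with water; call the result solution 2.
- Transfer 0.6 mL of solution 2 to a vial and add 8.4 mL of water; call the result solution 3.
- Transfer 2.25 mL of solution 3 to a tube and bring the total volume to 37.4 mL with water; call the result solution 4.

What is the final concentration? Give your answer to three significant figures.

213 particles/mL

Step 1: 450 μL + 24 mL = 24450 μL total → factor 24450/450 = 54.333
Step 2: 260 μL brought to 4500 μL → factor 4500/260 = 17.308
Step 3: 0.6 mL + 8.4 mL = 9 mL total → factor 9/0.6 = 15
Step 4: 2.25 mL brought to 37.4 mL → factor 37.4/2.25 = 16.622
Overall dilution factor = 54.333 × 17.308 × 15 × 16.622 = 2.3447 × 10^5
Final = 5.00 × 10^7 particles/mL / 2.3447 × 10^5 = 213 particles/mL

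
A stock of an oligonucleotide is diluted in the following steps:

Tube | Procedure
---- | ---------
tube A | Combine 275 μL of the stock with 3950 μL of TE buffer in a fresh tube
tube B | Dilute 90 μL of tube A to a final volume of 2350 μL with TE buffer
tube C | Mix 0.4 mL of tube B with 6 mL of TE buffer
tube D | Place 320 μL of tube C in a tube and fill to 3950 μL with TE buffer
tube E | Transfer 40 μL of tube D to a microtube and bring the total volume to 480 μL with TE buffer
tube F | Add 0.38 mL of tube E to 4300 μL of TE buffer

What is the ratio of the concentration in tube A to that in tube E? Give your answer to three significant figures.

6.19 × 10^4

Step 1: 275 μL + 3950 μL = 4225 μL total → factor 4225/275 = 15.364
Step 2: 90 μL brought to 2350 μL → factor 2350/90 = 26.111
Step 3: 0.4 mL + 6 mL = 6.4 mL total → factor 6.4/0.4 = 16
Step 4: 320 μL brought to 3950 μL → factor 3950/320 = 12.344
Step 5: 40 μL brought to 480 μL → factor 480/40 = 12
Dilution factor to tube A = 15.364; to tube E = 9.5075 × 10^5
[tube A]/[tube E] = (factor to tube E)/(factor to tube A) = 9.5075 × 10^5/15.364 = 6.19 × 10^4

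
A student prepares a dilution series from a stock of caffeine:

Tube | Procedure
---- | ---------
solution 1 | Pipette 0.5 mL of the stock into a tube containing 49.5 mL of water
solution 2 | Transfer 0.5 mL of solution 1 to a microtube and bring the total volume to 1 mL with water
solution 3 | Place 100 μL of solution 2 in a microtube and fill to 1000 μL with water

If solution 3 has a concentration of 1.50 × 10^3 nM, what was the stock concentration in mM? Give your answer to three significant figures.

3.00 mM

Step 1: 0.5 mL + 49.5 mL = 50 mL total → factor 50/0.5 = 100
Step 2: 0.5 mL brought to 1 mL → factor 1/0.5 = 2
Step 3: 100 μL brought to 1000 μL → factor 1000/100 = 10
Overall dilution factor = 100 × 2 × 10 = 2000
Stock = 1.50 × 10^3 nM × 2000 = 3.000 × 10^6 nM = 3.00 mM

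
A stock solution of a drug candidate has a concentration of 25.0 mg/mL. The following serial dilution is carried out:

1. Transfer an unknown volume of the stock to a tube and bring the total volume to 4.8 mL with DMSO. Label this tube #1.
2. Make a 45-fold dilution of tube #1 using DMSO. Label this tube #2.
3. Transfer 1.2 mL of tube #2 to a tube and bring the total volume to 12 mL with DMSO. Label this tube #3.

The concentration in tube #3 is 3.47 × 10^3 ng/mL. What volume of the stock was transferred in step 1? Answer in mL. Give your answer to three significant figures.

0.300 mL

Step 1: v brought to 4.8 mL → factor = 4.8 mL/v
Step 2: 45-fold → factor 45
Step 3: 1.2 mL brought to 12 mL → factor 12/1.2 = 10
Product of known-step factors = 450
Overall factor = 25.0 mg/mL / (3.47 × 10^3 ng/mL) = 7204.6
Step-1 factor = 7204.6 / 450 = 16.01
v = 4.8 mL / 16.01 = 0.300 mL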